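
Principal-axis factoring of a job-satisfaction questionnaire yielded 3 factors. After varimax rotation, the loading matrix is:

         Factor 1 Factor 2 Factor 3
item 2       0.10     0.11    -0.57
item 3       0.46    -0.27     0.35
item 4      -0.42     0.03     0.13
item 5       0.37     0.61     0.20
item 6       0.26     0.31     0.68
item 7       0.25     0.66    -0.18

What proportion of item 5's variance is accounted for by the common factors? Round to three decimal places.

h² = 0.37² + 0.61² + 0.20² = 0.1369 + 0.3721 + 0.0400 = 0.5490

0.549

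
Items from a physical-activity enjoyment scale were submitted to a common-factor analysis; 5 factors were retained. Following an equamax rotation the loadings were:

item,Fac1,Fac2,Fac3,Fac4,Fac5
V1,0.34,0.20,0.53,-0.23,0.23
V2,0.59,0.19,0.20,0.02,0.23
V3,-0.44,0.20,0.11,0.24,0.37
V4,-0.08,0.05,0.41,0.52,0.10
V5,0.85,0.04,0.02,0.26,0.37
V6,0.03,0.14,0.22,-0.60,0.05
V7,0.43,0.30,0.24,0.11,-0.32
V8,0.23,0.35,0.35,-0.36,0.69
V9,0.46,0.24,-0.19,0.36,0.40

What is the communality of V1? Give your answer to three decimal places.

h² = 0.34² + 0.20² + 0.53² + (-0.23)² + 0.23² = 0.1156 + 0.0400 + 0.2809 + 0.0529 + 0.0529 = 0.5423

0.542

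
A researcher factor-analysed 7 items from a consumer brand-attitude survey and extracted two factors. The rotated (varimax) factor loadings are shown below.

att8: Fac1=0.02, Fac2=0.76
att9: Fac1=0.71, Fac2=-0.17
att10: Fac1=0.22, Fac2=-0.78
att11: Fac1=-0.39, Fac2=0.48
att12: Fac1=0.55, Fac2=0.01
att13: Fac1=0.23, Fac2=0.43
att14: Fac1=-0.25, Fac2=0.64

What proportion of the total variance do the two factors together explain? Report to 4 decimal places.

0.4518

SS loadings by factor: 1.1229, 2.0399; total = 3.1628.
Total variance with 7 standardized items is 7, so the solution explains 3.1628/7 = 0.4518.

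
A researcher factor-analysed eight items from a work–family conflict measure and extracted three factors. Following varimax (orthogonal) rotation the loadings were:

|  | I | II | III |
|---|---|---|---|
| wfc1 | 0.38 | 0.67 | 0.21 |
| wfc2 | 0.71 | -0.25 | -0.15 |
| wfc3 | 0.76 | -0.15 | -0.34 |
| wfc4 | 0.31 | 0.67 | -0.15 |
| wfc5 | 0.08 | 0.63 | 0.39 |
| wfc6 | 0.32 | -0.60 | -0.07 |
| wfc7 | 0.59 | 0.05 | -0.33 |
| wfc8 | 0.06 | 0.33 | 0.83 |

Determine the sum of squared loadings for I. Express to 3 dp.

SS loadings for I = 0.38² + 0.71² + 0.76² + 0.31² + 0.08² + 0.32² + 0.59² + 0.06² = 0.1444 + 0.5041 + 0.5776 + 0.0961 + 0.0064 + 0.1024 + 0.3481 + 0.0036 = 1.7827

1.783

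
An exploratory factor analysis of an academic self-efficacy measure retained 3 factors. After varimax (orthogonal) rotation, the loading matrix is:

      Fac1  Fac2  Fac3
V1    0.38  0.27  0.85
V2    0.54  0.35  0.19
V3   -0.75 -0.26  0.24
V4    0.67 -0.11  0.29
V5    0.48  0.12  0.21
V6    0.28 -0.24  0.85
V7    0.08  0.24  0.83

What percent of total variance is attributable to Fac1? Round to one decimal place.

25.2%

SS loadings for Fac1 = 0.38² + 0.54² + (-0.75)² + 0.67² + 0.48² + 0.28² + 0.08² = 1.7626
With 7 standardized items, total variance = 7. Proportion = 1.7626/7 = 0.2518 → 25.18%.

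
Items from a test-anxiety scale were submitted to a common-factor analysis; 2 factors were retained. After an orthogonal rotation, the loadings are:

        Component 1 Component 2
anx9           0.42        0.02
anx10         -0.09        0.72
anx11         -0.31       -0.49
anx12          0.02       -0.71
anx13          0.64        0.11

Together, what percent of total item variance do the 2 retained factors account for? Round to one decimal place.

Communalities: 0.1768, 0.5265, 0.3362, 0.5045, 0.4217; Σh² = 1.9657.
Total variance with 5 standardized items is 5, so the solution explains 1.9657/5 = 0.3931 = 39.31%.

39.3%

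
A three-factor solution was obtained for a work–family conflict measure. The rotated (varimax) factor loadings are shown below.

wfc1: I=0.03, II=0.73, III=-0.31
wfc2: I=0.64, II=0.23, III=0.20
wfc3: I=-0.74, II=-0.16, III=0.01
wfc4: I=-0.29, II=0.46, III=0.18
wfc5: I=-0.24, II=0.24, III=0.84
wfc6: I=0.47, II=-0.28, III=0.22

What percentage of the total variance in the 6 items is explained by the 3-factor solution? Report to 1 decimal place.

53.4%

Communalities: 0.6299, 0.5025, 0.5733, 0.3281, 0.8208, 0.3477; Σh² = 3.2023.
Total variance with 6 standardized items is 6, so the solution explains 3.2023/6 = 0.5337 = 53.37%.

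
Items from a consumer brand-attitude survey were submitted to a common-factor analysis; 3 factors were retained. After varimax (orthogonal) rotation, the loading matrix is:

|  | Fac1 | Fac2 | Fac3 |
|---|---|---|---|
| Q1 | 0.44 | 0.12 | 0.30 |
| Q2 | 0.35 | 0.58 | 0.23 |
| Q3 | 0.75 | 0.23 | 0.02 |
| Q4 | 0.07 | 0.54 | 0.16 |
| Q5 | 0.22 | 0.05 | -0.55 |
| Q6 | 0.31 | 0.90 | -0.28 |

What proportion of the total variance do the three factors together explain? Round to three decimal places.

0.514

SS loadings by factor: 1.0280, 1.5078, 0.5498; total = 3.0856.
Total variance with 6 standardized items is 6, so the solution explains 3.0856/6 = 0.5143.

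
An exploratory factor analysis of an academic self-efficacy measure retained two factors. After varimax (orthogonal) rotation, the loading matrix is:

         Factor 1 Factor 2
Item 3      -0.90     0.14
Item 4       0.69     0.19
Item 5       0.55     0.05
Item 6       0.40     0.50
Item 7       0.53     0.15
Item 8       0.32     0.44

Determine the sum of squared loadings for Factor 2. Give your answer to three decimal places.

0.524

SS loadings for Factor 2 = 0.14² + 0.19² + 0.05² + 0.50² + 0.15² + 0.44² = 0.0196 + 0.0361 + 0.0025 + 0.2500 + 0.0225 + 0.1936 = 0.5243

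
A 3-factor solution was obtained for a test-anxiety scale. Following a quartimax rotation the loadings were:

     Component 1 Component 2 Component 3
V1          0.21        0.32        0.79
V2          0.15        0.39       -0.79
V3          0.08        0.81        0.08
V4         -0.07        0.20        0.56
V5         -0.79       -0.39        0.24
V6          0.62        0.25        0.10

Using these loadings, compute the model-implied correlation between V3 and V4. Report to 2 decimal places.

r̂ = Σ λ_i·λ_j across factors = (0.08)(-0.07) + (0.81)(0.20) + (0.08)(0.56)
  = -0.0056 +0.1620 +0.0448 = 0.2012

0.20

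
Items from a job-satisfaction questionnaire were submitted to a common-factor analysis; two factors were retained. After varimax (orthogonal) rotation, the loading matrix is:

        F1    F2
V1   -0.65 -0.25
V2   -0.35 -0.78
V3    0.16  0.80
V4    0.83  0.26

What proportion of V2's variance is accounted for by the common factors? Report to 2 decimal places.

0.73

h² = (-0.35)² + (-0.78)² = 0.1225 + 0.6084 = 0.7309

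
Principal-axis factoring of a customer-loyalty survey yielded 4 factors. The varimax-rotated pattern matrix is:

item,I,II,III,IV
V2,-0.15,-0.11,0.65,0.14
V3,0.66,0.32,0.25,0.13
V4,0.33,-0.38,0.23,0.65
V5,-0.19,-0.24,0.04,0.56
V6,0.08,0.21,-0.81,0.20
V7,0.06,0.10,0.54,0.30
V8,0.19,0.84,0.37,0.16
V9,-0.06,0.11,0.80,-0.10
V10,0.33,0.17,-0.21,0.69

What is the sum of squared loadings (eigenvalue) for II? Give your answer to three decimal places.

1.117

SS loadings for II = (-0.11)² + 0.32² + (-0.38)² + (-0.24)² + 0.21² + 0.10² + 0.84² + 0.11² + 0.17² = 0.0121 + 0.1024 + 0.1444 + 0.0576 + 0.0441 + 0.0100 + 0.7056 + 0.0121 + 0.0289 = 1.1172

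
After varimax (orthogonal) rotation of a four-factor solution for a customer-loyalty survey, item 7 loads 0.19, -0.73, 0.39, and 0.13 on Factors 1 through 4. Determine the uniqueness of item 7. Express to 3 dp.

0.262

h² = 0.19² + (-0.73)² + 0.39² + 0.13² = 0.0361 + 0.5329 + 0.1521 + 0.0169 = 0.7380
Uniqueness u² = 1 − h² = 1 − 0.7380 = 0.2620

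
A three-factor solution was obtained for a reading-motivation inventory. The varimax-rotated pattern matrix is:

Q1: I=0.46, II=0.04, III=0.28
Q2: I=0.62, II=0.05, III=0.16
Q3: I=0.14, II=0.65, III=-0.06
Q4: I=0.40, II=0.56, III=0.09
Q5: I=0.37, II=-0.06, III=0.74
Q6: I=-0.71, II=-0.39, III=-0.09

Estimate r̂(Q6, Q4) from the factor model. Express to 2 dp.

-0.51

r̂ = Σ λ_i·λ_j across factors = (-0.71)(0.40) + (-0.39)(0.56) + (-0.09)(0.09)
  = -0.2840 -0.2184 -0.0081 = -0.5105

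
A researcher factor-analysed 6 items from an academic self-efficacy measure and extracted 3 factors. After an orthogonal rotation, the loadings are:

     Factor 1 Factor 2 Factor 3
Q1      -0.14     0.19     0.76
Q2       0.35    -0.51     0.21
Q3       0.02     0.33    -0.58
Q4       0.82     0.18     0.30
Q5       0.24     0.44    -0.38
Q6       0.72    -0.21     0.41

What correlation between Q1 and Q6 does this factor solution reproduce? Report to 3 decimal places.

r̂ = Σ λ_i·λ_j across factors = (-0.14)(0.72) + (0.19)(-0.21) + (0.76)(0.41)
  = -0.1008 -0.0399 +0.3116 = 0.1709

0.171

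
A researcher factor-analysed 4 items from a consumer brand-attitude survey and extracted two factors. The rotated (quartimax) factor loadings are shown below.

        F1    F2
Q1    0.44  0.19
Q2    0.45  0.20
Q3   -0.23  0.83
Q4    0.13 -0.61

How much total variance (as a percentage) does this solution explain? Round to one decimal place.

40.1%

Communalities: 0.2297, 0.2425, 0.7418, 0.3890; Σh² = 1.6030.
Total variance with 4 standardized items is 4, so the solution explains 1.6030/4 = 0.4007 = 40.08%.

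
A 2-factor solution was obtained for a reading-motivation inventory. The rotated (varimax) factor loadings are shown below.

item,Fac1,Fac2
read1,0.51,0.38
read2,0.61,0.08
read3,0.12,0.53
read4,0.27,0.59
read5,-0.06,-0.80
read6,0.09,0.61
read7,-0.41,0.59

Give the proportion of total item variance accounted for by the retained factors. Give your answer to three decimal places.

0.434

Communalities: 0.4045, 0.3785, 0.2953, 0.4210, 0.6436, 0.3802, 0.5162; Σh² = 3.0393.
Total variance with 7 standardized items is 7, so the solution explains 3.0393/7 = 0.4342.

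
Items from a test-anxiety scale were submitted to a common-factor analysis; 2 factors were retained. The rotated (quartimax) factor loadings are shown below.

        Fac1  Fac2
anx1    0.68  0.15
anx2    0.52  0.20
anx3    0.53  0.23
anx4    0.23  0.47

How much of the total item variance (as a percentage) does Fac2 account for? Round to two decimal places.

SS loadings for Fac2 = 0.15² + 0.20² + 0.23² + 0.47² = 0.3363
With 4 standardized items, total variance = 4. Proportion = 0.3363/4 = 0.0841 → 8.41%.

8.41%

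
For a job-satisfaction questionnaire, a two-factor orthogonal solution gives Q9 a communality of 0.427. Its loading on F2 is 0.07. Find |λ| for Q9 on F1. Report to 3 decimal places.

0.650

Under orthogonal rotation h² = Σλ², so λ_F1² = h² − (0.0049) = 0.427 − 0.0049 = 0.4221.
|λ| = √0.4221 = 0.6497.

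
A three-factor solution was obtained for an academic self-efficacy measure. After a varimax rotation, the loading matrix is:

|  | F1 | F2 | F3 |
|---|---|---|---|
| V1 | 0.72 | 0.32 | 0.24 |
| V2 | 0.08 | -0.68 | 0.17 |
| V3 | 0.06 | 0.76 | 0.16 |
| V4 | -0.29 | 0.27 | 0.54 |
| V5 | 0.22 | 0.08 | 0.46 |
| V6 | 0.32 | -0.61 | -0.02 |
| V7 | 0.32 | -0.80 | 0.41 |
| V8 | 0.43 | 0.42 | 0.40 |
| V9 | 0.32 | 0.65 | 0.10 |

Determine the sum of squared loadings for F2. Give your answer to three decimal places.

SS loadings for F2 = 0.32² + (-0.68)² + 0.76² + 0.27² + 0.08² + (-0.61)² + (-0.80)² + 0.42² + 0.65² = 0.1024 + 0.4624 + 0.5776 + 0.0729 + 0.0064 + 0.3721 + 0.6400 + 0.1764 + 0.4225 = 2.8327

2.833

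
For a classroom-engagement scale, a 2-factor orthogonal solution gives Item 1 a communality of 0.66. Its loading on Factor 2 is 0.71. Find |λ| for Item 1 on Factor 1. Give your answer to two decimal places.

0.39

Under orthogonal rotation h² = Σλ², so λ_Factor 1² = h² − (0.5041) = 0.66 − 0.5041 = 0.1559.
|λ| = √0.1559 = 0.3948.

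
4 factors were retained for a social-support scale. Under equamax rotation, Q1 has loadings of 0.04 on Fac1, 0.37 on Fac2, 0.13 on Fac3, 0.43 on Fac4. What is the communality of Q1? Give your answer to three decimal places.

h² = 0.04² + 0.37² + 0.13² + 0.43² = 0.0016 + 0.1369 + 0.0169 + 0.1849 = 0.3403

0.340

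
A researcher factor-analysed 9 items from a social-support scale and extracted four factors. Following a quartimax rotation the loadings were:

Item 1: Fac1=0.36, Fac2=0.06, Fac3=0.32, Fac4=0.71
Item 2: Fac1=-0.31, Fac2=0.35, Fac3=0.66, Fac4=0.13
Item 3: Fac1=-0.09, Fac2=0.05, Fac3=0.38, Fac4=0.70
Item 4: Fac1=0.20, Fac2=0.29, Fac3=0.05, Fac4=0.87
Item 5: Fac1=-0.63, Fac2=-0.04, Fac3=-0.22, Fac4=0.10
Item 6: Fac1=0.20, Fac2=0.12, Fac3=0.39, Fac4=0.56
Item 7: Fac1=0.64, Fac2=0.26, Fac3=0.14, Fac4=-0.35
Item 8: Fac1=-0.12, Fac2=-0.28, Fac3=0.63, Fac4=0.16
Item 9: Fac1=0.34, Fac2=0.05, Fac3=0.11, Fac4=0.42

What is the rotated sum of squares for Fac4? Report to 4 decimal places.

SS loadings for Fac4 = 0.71² + 0.13² + 0.70² + 0.87² + 0.10² + 0.56² + (-0.35)² + 0.16² + 0.42² = 0.5041 + 0.0169 + 0.4900 + 0.7569 + 0.0100 + 0.3136 + 0.1225 + 0.0256 + 0.1764 = 2.4160

2.4160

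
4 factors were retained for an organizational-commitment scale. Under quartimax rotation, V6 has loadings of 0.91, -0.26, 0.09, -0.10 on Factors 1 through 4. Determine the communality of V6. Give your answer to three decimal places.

0.914

h² = 0.91² + (-0.26)² + 0.09² + (-0.10)² = 0.8281 + 0.0676 + 0.0081 + 0.0100 = 0.9138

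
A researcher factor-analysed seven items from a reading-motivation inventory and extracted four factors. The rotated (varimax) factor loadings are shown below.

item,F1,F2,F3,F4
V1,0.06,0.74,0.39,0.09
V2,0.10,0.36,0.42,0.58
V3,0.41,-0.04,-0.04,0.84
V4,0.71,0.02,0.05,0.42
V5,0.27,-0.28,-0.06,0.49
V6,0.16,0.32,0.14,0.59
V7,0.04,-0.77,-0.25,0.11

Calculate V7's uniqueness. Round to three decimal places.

h² = 0.04² + (-0.77)² + (-0.25)² + 0.11² = 0.0016 + 0.5929 + 0.0625 + 0.0121 = 0.6691
Uniqueness u² = 1 − h² = 1 − 0.6691 = 0.3309

0.331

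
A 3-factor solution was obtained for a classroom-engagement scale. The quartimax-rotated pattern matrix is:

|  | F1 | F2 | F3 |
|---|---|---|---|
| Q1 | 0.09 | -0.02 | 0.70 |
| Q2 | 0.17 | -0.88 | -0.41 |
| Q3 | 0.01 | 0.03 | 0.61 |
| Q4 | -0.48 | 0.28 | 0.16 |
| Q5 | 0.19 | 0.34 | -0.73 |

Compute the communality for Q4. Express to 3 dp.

h² = (-0.48)² + 0.28² + 0.16² = 0.2304 + 0.0784 + 0.0256 = 0.3344

0.334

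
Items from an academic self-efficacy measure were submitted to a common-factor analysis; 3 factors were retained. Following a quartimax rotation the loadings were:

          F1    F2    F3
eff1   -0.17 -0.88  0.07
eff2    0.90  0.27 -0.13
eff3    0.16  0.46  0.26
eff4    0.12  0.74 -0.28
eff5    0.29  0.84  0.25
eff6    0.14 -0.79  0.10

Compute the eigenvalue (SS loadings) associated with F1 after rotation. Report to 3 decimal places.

SS loadings for F1 = (-0.17)² + 0.90² + 0.16² + 0.12² + 0.29² + 0.14² = 0.0289 + 0.8100 + 0.0256 + 0.0144 + 0.0841 + 0.0196 = 0.9826

0.983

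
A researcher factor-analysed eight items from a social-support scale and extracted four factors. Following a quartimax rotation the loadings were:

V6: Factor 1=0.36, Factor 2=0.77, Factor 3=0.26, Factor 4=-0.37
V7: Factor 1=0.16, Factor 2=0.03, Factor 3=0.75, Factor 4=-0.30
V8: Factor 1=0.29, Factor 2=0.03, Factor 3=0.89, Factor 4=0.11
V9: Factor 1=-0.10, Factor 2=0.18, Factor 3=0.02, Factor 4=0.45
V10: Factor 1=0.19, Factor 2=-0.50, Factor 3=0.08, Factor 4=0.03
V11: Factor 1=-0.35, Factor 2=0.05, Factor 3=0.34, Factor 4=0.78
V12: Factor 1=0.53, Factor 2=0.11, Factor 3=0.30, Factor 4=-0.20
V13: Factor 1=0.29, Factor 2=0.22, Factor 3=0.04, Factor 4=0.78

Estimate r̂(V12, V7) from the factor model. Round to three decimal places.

r̂ = Σ λ_i·λ_j across factors = (0.53)(0.16) + (0.11)(0.03) + (0.30)(0.75) + (-0.20)(-0.30)
  = +0.0848 +0.0033 +0.2250 +0.0600 = 0.3731

0.373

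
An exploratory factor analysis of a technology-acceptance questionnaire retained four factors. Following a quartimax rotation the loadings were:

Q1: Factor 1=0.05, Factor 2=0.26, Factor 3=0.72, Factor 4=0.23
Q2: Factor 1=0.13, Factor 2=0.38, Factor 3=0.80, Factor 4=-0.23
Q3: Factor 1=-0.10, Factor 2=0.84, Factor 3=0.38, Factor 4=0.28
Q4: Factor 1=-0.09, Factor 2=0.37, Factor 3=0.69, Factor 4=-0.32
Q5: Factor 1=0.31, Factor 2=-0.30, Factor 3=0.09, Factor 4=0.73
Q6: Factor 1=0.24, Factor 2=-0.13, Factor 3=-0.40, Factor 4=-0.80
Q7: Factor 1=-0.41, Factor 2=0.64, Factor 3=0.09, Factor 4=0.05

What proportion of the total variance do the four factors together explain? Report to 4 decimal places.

0.7639

SS loadings by factor: 0.3593, 1.5710, 1.9551, 1.4620; total = 5.3474.
Total variance with 7 standardized items is 7, so the solution explains 5.3474/7 = 0.7639.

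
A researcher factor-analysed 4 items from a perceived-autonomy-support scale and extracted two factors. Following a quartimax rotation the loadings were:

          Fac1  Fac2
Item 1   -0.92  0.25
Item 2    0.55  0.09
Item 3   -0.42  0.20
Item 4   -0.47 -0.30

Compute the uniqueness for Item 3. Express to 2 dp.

0.78

h² = (-0.42)² + 0.20² = 0.1764 + 0.0400 = 0.2164
Uniqueness u² = 1 − h² = 1 − 0.2164 = 0.7836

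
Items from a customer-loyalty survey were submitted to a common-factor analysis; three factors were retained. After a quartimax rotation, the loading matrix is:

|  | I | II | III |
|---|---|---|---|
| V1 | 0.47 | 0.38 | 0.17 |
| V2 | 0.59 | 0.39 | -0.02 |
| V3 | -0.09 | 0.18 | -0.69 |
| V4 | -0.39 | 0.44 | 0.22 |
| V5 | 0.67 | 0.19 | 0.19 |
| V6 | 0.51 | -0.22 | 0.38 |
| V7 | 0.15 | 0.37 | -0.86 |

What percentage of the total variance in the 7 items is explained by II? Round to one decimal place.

10.6%

SS loadings for II = 0.38² + 0.39² + 0.18² + 0.44² + 0.19² + (-0.22)² + 0.37² = 0.7439
With 7 standardized items, total variance = 7. Proportion = 0.7439/7 = 0.1063 → 10.63%.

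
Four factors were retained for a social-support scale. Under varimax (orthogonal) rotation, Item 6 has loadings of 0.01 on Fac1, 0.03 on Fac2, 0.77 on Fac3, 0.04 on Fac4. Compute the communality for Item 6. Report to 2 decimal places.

0.60

h² = 0.01² + 0.03² + 0.77² + 0.04² = 0.0001 + 0.0009 + 0.5929 + 0.0016 = 0.5955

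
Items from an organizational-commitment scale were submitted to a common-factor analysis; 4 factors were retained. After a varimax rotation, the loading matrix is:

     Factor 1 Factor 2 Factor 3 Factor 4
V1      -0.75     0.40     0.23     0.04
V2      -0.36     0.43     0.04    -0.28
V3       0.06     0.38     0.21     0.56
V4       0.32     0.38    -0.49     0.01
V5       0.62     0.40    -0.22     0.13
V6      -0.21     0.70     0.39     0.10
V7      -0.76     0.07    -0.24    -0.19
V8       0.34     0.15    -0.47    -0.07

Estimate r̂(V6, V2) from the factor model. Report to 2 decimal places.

r̂ = Σ λ_i·λ_j across factors = (-0.21)(-0.36) + (0.70)(0.43) + (0.39)(0.04) + (0.10)(-0.28)
  = +0.0756 +0.3010 +0.0156 -0.0280 = 0.3642

0.36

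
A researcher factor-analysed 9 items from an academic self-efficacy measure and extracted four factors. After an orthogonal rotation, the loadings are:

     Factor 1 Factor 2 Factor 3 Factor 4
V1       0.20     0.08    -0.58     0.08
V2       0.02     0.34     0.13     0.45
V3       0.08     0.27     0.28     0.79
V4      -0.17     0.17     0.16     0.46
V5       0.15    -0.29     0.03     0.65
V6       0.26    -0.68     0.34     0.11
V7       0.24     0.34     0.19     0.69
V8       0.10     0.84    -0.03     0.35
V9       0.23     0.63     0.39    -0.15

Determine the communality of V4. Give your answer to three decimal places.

0.295

h² = (-0.17)² + 0.17² + 0.16² + 0.46² = 0.0289 + 0.0289 + 0.0256 + 0.2116 = 0.2950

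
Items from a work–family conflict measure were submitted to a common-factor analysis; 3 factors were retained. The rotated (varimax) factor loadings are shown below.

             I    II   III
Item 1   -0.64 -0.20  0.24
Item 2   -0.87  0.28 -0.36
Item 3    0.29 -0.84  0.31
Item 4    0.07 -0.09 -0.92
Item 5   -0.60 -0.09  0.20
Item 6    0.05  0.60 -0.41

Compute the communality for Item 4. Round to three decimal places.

h² = 0.07² + (-0.09)² + (-0.92)² = 0.0049 + 0.0081 + 0.8464 = 0.8594

0.859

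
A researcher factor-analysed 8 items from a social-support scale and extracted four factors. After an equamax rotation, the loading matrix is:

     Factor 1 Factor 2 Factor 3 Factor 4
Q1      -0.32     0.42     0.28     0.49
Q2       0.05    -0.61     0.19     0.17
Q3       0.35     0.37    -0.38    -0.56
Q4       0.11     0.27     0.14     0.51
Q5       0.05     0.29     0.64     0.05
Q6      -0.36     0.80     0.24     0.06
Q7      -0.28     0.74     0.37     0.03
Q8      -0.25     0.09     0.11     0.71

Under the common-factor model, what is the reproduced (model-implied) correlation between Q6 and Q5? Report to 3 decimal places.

0.371

r̂ = Σ λ_i·λ_j across factors = (-0.36)(0.05) + (0.80)(0.29) + (0.24)(0.64) + (0.06)(0.05)
  = -0.0180 +0.2320 +0.1536 +0.0030 = 0.3706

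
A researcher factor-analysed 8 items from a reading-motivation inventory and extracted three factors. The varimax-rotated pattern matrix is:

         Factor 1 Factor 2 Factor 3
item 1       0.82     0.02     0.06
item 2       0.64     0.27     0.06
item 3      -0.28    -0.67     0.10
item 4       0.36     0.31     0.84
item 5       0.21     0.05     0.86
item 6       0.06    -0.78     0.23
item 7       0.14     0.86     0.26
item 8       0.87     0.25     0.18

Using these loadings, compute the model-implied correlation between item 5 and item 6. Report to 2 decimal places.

r̂ = Σ λ_i·λ_j across factors = (0.21)(0.06) + (0.05)(-0.78) + (0.86)(0.23)
  = +0.0126 -0.0390 +0.1978 = 0.1714

0.17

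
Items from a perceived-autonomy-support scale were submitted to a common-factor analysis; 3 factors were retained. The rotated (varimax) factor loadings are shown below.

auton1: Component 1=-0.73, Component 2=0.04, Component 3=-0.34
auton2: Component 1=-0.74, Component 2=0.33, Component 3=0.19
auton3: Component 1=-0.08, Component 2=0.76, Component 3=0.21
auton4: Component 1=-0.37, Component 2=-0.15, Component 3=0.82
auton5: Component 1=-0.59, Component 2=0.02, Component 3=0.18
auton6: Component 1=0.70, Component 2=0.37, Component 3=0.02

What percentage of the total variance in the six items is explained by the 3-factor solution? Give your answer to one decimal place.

63.5%

Communalities: 0.6501, 0.6926, 0.6281, 0.8318, 0.3809, 0.6273; Σh² = 3.8108.
Total variance with 6 standardized items is 6, so the solution explains 3.8108/6 = 0.6351 = 63.51%.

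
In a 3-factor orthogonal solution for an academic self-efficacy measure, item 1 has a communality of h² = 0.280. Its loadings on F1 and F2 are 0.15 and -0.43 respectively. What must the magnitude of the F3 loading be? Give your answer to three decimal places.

0.269

Under orthogonal rotation h² = Σλ², so λ_F3² = h² − (0.2074) = 0.280 − 0.2074 = 0.0726.
|λ| = √0.0726 = 0.2694.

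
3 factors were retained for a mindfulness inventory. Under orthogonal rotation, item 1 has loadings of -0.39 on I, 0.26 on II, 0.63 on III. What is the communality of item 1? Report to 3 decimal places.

h² = (-0.39)² + 0.26² + 0.63² = 0.1521 + 0.0676 + 0.3969 = 0.6166

0.617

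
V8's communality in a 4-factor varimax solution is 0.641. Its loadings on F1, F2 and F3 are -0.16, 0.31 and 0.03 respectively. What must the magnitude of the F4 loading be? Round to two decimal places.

0.72

Under orthogonal rotation h² = Σλ², so λ_F4² = h² − (0.1226) = 0.641 − 0.1226 = 0.5184.
|λ| = √0.5184 = 0.7200.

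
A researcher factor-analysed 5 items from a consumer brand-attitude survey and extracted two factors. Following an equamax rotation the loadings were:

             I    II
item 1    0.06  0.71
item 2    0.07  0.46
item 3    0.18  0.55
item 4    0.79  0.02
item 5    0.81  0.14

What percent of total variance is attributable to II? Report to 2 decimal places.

20.76%

SS loadings for II = 0.71² + 0.46² + 0.55² + 0.02² + 0.14² = 1.0382
With 5 standardized items, total variance = 5. Proportion = 1.0382/5 = 0.2076 → 20.76%.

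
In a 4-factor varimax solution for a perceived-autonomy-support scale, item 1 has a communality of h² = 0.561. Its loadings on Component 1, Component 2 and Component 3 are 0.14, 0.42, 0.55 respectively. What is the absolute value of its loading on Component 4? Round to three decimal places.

0.250

Under orthogonal rotation h² = Σλ², so λ_Component 4² = h² − (0.4985) = 0.561 − 0.4985 = 0.0625.
|λ| = √0.0625 = 0.2500.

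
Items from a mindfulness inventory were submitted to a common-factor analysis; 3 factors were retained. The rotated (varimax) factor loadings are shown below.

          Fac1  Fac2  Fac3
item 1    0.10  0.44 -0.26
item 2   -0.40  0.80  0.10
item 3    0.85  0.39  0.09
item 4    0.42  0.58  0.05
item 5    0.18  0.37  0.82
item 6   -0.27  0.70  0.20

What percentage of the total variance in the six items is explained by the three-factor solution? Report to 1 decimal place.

SS loadings by factor: 1.1742, 1.9490, 0.8006; total = 3.9238.
Total variance with 6 standardized items is 6, so the solution explains 3.9238/6 = 0.6540 = 65.40%.

65.4%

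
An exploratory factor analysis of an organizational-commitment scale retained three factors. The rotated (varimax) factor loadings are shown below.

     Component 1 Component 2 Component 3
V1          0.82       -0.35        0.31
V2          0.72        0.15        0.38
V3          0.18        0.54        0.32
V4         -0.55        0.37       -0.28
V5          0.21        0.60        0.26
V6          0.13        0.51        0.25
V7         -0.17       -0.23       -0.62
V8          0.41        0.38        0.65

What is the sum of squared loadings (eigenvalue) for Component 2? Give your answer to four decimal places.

SS loadings for Component 2 = (-0.35)² + 0.15² + 0.54² + 0.37² + 0.60² + 0.51² + (-0.23)² + 0.38² = 0.1225 + 0.0225 + 0.2916 + 0.1369 + 0.3600 + 0.2601 + 0.0529 + 0.1444 = 1.3909

1.3909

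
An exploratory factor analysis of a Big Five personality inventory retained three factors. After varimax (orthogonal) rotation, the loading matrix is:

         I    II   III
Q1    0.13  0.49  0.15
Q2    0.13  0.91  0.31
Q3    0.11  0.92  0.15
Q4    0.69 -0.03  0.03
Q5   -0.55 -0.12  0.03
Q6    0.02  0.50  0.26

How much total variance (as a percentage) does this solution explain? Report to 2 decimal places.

53.59%

Communalities: 0.2795, 0.9411, 0.8810, 0.4779, 0.3178, 0.3180; Σh² = 3.2153.
Total variance with 6 standardized items is 6, so the solution explains 3.2153/6 = 0.5359 = 53.59%.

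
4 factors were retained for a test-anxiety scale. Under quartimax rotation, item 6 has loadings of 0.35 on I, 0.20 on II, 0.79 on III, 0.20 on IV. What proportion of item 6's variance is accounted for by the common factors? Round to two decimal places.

h² = 0.35² + 0.20² + 0.79² + 0.20² = 0.1225 + 0.0400 + 0.6241 + 0.0400 = 0.8266

0.83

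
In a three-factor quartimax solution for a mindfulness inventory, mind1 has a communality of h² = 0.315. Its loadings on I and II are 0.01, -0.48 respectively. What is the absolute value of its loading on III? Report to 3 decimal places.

0.291

Under orthogonal rotation h² = Σλ², so λ_III² = h² − (0.2305) = 0.315 − 0.2305 = 0.0845.
|λ| = √0.0845 = 0.2907.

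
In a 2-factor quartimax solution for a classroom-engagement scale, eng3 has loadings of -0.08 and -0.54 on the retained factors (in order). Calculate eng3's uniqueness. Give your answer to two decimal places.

h² = (-0.08)² + (-0.54)² = 0.0064 + 0.2916 = 0.2980
Uniqueness u² = 1 − h² = 1 − 0.2980 = 0.7020

0.70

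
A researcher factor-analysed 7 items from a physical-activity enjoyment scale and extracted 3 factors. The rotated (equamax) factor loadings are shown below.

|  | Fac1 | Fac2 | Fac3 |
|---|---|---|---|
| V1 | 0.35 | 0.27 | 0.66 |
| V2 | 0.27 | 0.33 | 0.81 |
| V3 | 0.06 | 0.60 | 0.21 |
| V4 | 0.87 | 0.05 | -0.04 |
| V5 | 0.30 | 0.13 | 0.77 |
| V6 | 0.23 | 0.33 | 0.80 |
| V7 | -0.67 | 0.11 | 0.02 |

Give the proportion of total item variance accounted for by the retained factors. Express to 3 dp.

SS loadings by factor: 1.5477, 0.6822, 2.3707; total = 4.6006.
Total variance with 7 standardized items is 7, so the solution explains 4.6006/7 = 0.6572.

0.657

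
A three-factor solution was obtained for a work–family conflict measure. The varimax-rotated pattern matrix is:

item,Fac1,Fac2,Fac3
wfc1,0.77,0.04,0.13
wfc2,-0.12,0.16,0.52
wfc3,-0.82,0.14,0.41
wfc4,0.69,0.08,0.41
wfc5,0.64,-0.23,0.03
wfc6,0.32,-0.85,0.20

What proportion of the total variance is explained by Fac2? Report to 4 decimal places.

0.1381

SS loadings for Fac2 = 0.04² + 0.16² + 0.14² + 0.08² + (-0.23)² + (-0.85)² = 0.8286
Proportion of variance = 0.8286 / 6 = 0.1381.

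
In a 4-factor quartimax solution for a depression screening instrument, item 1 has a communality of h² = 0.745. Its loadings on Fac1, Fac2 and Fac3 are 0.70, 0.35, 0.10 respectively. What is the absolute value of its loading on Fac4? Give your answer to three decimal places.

Under orthogonal rotation h² = Σλ², so λ_Fac4² = h² − (0.6225) = 0.745 − 0.6225 = 0.1225.
|λ| = √0.1225 = 0.3500.

0.350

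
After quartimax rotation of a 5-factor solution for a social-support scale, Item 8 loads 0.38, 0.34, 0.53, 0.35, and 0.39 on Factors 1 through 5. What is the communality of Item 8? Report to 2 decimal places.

0.82

h² = 0.38² + 0.34² + 0.53² + 0.35² + 0.39² = 0.1444 + 0.1156 + 0.2809 + 0.1225 + 0.1521 = 0.8155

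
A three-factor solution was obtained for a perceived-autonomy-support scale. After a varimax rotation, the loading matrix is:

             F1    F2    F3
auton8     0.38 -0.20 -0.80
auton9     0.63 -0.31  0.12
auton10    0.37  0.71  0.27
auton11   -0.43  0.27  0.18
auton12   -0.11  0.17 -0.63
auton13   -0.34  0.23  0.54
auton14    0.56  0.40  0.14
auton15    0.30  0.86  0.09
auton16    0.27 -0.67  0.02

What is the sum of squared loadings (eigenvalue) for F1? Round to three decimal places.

1.467

SS loadings for F1 = 0.38² + 0.63² + 0.37² + (-0.43)² + (-0.11)² + (-0.34)² + 0.56² + 0.30² + 0.27² = 0.1444 + 0.3969 + 0.1369 + 0.1849 + 0.0121 + 0.1156 + 0.3136 + 0.0900 + 0.0729 = 1.4673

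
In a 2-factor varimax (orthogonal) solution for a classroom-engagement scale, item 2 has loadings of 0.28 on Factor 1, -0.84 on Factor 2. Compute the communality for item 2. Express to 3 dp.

h² = 0.28² + (-0.84)² = 0.0784 + 0.7056 = 0.7840

0.784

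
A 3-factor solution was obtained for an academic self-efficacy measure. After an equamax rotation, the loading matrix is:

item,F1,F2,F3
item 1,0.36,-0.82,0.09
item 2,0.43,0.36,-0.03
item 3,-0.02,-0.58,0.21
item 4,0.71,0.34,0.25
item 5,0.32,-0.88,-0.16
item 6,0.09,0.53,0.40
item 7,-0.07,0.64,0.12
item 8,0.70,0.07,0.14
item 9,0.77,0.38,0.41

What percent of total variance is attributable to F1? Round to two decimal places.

SS loadings for F1 = 0.36² + 0.43² + (-0.02)² + 0.71² + 0.32² + 0.09² + (-0.07)² + 0.70² + 0.77² = 2.0173
With 9 standardized items, total variance = 9. Proportion = 2.0173/9 = 0.2241 → 22.41%.

22.41%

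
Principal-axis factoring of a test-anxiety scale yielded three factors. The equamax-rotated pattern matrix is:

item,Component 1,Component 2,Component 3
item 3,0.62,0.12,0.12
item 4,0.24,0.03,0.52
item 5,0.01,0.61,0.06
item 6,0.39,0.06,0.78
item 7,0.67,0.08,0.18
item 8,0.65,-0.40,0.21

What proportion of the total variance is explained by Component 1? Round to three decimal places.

0.244

SS loadings for Component 1 = 0.62² + 0.24² + 0.01² + 0.39² + 0.67² + 0.65² = 1.4656
Proportion of variance = 1.4656 / 6 = 0.2443.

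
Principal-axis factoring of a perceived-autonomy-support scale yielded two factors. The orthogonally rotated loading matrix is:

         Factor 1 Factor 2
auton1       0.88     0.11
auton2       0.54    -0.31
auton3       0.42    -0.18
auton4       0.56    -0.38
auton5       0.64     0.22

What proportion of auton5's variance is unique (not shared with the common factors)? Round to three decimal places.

0.542

h² = 0.64² + 0.22² = 0.4096 + 0.0484 = 0.4580
Uniqueness u² = 1 − h² = 1 − 0.4580 = 0.5420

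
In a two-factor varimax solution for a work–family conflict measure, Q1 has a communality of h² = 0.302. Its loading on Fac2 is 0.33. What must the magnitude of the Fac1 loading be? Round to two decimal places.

Under orthogonal rotation h² = Σλ², so λ_Fac1² = h² − (0.1089) = 0.302 − 0.1089 = 0.1931.
|λ| = √0.1931 = 0.4394.

0.44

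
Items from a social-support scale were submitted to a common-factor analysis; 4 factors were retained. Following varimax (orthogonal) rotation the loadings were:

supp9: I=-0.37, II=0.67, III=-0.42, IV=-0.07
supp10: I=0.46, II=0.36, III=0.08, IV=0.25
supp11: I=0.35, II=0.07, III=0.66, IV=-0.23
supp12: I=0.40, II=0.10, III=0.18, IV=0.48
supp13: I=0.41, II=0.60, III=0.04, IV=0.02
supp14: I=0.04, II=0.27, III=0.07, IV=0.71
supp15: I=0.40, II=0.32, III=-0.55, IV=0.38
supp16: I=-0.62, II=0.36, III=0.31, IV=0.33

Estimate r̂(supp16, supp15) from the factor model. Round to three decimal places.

-0.178

r̂ = Σ λ_i·λ_j across factors = (-0.62)(0.40) + (0.36)(0.32) + (0.31)(-0.55) + (0.33)(0.38)
  = -0.2480 +0.1152 -0.1705 +0.1254 = -0.1779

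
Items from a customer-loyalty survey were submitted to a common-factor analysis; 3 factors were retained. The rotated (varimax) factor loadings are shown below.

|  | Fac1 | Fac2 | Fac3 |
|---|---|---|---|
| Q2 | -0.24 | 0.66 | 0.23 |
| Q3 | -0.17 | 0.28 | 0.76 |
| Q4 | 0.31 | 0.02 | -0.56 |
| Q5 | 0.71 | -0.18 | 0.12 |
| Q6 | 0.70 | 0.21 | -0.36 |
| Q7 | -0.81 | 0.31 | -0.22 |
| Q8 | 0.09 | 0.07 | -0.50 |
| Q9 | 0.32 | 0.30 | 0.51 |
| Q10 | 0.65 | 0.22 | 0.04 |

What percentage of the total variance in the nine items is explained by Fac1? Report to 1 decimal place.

SS loadings for Fac1 = (-0.24)² + (-0.17)² + 0.31² + 0.71² + 0.70² + (-0.81)² + 0.09² + 0.32² + 0.65² = 2.3658
With 9 standardized items, total variance = 9. Proportion = 2.3658/9 = 0.2629 → 26.29%.

26.3%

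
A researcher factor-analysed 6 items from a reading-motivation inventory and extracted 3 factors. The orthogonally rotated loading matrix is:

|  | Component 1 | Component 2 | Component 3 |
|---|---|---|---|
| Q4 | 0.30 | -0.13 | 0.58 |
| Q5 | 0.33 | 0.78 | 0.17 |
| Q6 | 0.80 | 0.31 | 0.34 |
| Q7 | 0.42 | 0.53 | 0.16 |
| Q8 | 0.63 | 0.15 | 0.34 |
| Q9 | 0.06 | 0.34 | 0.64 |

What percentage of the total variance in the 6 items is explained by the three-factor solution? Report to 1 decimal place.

Communalities: 0.4433, 0.7462, 0.8517, 0.4829, 0.5350, 0.5288; Σh² = 3.5879.
Total variance with 6 standardized items is 6, so the solution explains 3.5879/6 = 0.5980 = 59.80%.

59.8%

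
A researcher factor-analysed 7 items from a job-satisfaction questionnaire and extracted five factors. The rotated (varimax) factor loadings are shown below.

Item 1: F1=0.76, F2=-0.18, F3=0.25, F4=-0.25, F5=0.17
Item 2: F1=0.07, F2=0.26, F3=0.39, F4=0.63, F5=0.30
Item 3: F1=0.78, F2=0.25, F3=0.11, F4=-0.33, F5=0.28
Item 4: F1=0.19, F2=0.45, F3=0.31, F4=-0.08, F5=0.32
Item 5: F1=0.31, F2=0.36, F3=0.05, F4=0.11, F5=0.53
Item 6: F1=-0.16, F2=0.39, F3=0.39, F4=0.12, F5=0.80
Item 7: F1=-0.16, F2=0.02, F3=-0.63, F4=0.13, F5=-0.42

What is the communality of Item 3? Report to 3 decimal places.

h² = 0.78² + 0.25² + 0.11² + (-0.33)² + 0.28² = 0.6084 + 0.0625 + 0.0121 + 0.1089 + 0.0784 = 0.8703

0.870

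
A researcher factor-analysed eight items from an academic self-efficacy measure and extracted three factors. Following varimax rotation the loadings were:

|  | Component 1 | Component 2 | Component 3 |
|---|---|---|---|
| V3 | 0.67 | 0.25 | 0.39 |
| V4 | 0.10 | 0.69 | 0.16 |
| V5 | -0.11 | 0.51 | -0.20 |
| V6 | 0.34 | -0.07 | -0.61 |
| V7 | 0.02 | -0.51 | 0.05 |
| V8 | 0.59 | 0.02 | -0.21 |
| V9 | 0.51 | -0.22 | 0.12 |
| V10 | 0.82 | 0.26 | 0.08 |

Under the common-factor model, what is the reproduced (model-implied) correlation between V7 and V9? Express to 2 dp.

0.13

r̂ = Σ λ_i·λ_j across factors = (0.02)(0.51) + (-0.51)(-0.22) + (0.05)(0.12)
  = +0.0102 +0.1122 +0.0060 = 0.1284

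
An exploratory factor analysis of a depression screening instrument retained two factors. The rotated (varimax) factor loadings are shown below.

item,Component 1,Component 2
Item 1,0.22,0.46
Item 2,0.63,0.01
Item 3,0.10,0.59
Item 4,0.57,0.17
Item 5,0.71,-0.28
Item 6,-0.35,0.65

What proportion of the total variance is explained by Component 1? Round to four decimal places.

0.2345

SS loadings for Component 1 = 0.22² + 0.63² + 0.10² + 0.57² + 0.71² + (-0.35)² = 1.4068
Proportion of variance = 1.4068 / 6 = 0.2345.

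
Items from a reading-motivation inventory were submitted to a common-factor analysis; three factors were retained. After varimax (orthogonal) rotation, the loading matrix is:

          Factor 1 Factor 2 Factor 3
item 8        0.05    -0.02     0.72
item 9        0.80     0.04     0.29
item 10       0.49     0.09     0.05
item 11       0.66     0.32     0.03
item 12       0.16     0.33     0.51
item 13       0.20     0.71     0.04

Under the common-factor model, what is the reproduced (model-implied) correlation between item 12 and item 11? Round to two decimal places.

r̂ = Σ λ_i·λ_j across factors = (0.16)(0.66) + (0.33)(0.32) + (0.51)(0.03)
  = +0.1056 +0.1056 +0.0153 = 0.2265

0.23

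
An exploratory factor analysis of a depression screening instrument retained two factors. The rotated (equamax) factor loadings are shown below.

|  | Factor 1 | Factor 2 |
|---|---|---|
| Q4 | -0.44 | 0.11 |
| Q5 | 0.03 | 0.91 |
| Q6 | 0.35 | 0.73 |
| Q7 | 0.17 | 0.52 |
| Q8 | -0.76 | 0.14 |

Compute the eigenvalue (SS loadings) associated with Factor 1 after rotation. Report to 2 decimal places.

SS loadings for Factor 1 = (-0.44)² + 0.03² + 0.35² + 0.17² + (-0.76)² = 0.1936 + 0.0009 + 0.1225 + 0.0289 + 0.5776 = 0.9235

0.92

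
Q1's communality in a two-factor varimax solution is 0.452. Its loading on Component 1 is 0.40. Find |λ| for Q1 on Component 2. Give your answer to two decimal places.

Under orthogonal rotation h² = Σλ², so λ_Component 2² = h² − (0.1600) = 0.452 − 0.1600 = 0.2920.
|λ| = √0.2920 = 0.5404.

0.54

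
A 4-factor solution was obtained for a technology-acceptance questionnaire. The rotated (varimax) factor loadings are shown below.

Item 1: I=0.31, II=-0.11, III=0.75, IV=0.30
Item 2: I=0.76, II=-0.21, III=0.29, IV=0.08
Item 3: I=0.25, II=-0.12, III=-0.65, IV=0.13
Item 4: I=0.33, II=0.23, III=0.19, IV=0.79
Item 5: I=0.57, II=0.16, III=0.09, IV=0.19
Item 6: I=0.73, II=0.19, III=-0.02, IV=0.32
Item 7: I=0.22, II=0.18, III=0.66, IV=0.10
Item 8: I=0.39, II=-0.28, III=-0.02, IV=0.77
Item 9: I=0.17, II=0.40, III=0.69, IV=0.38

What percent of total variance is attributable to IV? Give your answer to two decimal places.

18.04%

SS loadings for IV = 0.30² + 0.08² + 0.13² + 0.79² + 0.19² + 0.32² + 0.10² + 0.77² + 0.38² = 1.6232
With 9 standardized items, total variance = 9. Proportion = 1.6232/9 = 0.1804 → 18.04%.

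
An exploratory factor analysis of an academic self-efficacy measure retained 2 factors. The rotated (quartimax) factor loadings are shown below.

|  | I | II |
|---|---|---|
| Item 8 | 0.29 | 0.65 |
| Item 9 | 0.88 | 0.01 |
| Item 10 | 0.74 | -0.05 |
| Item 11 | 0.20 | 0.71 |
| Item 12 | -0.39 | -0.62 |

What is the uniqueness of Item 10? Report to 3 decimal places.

0.450

h² = 0.74² + (-0.05)² = 0.5476 + 0.0025 = 0.5501
Uniqueness u² = 1 − h² = 1 − 0.5501 = 0.4499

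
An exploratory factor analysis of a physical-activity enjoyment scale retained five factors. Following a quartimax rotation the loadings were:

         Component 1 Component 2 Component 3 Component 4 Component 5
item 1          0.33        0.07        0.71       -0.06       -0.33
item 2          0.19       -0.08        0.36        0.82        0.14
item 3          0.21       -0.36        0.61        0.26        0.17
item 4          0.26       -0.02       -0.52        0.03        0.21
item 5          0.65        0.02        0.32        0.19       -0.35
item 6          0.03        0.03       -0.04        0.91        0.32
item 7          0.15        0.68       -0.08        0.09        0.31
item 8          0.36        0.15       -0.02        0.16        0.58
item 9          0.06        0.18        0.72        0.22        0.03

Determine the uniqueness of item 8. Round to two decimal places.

h² = 0.36² + 0.15² + (-0.02)² + 0.16² + 0.58² = 0.1296 + 0.0225 + 0.0004 + 0.0256 + 0.3364 = 0.5145
Uniqueness u² = 1 − h² = 1 − 0.5145 = 0.4855

0.49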